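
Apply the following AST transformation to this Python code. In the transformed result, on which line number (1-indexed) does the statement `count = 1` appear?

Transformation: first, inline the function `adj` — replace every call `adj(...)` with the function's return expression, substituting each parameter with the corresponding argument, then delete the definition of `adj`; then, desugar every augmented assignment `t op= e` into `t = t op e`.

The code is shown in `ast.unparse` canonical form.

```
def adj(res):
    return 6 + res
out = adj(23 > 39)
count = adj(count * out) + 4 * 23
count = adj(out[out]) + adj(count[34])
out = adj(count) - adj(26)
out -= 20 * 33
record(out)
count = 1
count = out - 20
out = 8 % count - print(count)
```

Transformed code:
out = 6 + (23 > 39)
count = 6 + count * out + 4 * 23
count = 6 + out[out] + (6 + count[34])
out = 6 + count - (6 + 26)
out = out - 20 * 33
record(out)
count = 1
count = out - 20
out = 8 % count - print(count)

7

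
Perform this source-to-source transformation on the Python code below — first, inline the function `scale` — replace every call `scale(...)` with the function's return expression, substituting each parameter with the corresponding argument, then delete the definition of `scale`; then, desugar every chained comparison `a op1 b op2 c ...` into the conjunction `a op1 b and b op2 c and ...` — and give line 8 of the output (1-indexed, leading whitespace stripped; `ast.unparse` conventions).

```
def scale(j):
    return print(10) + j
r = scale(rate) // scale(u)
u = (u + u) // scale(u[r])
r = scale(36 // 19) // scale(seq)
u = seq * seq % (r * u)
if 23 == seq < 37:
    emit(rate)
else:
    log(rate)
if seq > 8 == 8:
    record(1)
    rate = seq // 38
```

Transformed code:
r = (print(10) + rate) // (print(10) + u)
u = (u + u) // (print(10) + u[r])
r = (print(10) + 36 // 19) // (print(10) + seq)
u = seq * seq % (r * u)
if 23 == seq and seq < 37:
    emit(rate)
else:
    log(rate)
if seq > 8 and 8 == 8:
    record(1)
    rate = seq // 38

log(rate)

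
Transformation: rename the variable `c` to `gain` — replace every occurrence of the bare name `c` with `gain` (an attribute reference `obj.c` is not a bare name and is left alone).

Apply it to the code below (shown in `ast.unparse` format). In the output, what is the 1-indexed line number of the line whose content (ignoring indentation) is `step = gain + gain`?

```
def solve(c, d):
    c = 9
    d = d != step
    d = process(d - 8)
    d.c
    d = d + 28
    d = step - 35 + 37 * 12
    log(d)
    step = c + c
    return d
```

9

Transformed code:
def solve(gain, d):
    gain = 9
    d = d != step
    d = process(d - 8)
    d.c
    d = d + 28
    d = step - 35 + 37 * 12
    log(d)
    step = gain + gain
    return d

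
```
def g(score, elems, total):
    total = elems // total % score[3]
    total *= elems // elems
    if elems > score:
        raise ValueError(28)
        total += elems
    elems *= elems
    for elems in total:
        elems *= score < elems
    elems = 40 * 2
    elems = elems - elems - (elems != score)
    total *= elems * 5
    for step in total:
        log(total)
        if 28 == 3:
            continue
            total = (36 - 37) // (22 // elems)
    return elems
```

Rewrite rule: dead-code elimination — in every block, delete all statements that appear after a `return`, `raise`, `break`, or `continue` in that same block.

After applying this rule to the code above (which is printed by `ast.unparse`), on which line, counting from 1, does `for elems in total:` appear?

Transformed code:
def g(score, elems, total):
    total = elems // total % score[3]
    total *= elems // elems
    if elems > score:
        raise ValueError(28)
    elems *= elems
    for elems in total:
        elems *= score < elems
    elems = 40 * 2
    elems = elems - elems - (elems != score)
    total *= elems * 5
    for step in total:
        log(total)
        if 28 == 3:
            continue
    return elems

7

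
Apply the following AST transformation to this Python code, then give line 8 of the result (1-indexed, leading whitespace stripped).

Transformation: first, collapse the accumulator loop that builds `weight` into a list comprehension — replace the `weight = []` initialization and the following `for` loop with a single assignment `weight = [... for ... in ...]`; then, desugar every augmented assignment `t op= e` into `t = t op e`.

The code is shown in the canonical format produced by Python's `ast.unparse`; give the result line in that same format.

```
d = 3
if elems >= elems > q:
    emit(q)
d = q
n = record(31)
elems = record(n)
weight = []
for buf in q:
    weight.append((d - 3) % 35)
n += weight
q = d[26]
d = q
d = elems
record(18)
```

Transformed code:
d = 3
if elems >= elems > q:
    emit(q)
d = q
n = record(31)
elems = record(n)
weight = [(d - 3) % 35 for buf in q]
n = n + weight
q = d[26]
d = q
d = elems
record(18)

n = n + weight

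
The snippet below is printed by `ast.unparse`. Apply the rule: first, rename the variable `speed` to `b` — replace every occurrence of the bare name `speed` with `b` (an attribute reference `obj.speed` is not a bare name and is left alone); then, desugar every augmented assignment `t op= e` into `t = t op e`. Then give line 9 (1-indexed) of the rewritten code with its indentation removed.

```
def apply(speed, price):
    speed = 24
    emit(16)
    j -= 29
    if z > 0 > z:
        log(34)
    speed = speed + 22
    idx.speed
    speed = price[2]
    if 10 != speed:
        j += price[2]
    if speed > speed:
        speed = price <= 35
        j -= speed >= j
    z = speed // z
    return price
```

b = price[2]

Transformed code:
def apply(b, price):
    b = 24
    emit(16)
    j = j - 29
    if z > 0 > z:
        log(34)
    b = b + 22
    idx.speed
    b = price[2]
    if 10 != b:
        j = j + price[2]
    if b > b:
        b = price <= 35
        j = j - (b >= j)
    z = b // z
    return price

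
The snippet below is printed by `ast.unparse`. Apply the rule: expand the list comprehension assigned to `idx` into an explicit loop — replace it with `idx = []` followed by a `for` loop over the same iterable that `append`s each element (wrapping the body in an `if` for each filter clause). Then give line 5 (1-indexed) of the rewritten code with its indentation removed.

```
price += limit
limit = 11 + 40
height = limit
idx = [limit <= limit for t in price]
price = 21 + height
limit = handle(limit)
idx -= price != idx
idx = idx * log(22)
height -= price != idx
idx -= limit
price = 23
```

for t in price:

Transformed code:
price += limit
limit = 11 + 40
height = limit
idx = []
for t in price:
    idx.append(limit <= limit)
price = 21 + height
limit = handle(limit)
idx -= price != idx
idx = idx * log(22)
height -= price != idx
idx -= limit
price = 23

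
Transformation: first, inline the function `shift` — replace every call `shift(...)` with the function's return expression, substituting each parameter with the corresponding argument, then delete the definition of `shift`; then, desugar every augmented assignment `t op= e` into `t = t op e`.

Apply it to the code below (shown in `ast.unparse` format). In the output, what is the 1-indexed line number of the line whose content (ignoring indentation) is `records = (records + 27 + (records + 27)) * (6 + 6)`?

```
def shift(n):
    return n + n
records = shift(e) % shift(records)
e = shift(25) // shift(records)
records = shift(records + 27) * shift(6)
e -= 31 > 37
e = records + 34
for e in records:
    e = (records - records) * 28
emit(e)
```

3

Transformed code:
records = (e + e) % (records + records)
e = (25 + 25) // (records + records)
records = (records + 27 + (records + 27)) * (6 + 6)
e = e - (31 > 37)
e = records + 34
for e in records:
    e = (records - records) * 28
emit(e)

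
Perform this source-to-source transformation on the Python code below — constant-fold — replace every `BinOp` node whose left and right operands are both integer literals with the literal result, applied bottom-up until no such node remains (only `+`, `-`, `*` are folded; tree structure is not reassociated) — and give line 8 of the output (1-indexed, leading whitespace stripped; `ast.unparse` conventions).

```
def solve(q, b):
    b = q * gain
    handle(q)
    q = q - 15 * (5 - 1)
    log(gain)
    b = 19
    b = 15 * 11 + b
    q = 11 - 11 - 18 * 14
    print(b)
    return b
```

q = -252

Transformed code:
def solve(q, b):
    b = q * gain
    handle(q)
    q = q - 60
    log(gain)
    b = 19
    b = 165 + b
    q = -252
    print(b)
    return b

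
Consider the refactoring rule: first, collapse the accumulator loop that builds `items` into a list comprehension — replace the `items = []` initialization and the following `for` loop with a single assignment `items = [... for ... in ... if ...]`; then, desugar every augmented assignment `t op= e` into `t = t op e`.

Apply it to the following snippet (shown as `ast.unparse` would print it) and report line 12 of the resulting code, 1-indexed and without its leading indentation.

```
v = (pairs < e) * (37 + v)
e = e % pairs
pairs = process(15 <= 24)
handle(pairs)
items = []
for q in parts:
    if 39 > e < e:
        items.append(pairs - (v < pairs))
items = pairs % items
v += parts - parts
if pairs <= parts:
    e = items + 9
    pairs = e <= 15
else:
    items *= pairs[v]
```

items = items * pairs[v]

Transformed code:
v = (pairs < e) * (37 + v)
e = e % pairs
pairs = process(15 <= 24)
handle(pairs)
items = [pairs - (v < pairs) for q in parts if 39 > e < e]
items = pairs % items
v = v + (parts - parts)
if pairs <= parts:
    e = items + 9
    pairs = e <= 15
else:
    items = items * pairs[v]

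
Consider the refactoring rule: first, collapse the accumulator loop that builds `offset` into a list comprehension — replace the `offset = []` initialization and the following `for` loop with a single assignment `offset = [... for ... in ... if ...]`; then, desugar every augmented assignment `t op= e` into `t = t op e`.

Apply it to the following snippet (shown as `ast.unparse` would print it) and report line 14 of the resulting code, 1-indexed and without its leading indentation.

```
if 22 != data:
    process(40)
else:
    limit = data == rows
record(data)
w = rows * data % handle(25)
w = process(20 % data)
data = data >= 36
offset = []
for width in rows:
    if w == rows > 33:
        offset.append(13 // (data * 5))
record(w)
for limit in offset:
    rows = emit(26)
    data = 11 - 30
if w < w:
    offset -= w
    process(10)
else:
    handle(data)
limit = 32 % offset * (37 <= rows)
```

if w < w:

Transformed code:
if 22 != data:
    process(40)
else:
    limit = data == rows
record(data)
w = rows * data % handle(25)
w = process(20 % data)
data = data >= 36
offset = [13 // (data * 5) for width in rows if w == rows > 33]
record(w)
for limit in offset:
    rows = emit(26)
    data = 11 - 30
if w < w:
    offset = offset - w
    process(10)
else:
    handle(data)
limit = 32 % offset * (37 <= rows)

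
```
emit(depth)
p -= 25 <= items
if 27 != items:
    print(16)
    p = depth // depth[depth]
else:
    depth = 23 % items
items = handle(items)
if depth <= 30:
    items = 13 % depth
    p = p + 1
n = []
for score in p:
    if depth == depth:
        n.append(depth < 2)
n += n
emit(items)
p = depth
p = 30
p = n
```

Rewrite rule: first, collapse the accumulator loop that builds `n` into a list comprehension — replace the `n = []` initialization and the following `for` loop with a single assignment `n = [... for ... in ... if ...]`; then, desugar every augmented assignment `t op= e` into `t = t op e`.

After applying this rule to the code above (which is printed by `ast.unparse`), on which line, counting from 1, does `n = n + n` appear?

Transformed code:
emit(depth)
p = p - (25 <= items)
if 27 != items:
    print(16)
    p = depth // depth[depth]
else:
    depth = 23 % items
items = handle(items)
if depth <= 30:
    items = 13 % depth
    p = p + 1
n = [depth < 2 for score in p if depth == depth]
n = n + n
emit(items)
p = depth
p = 30
p = n

13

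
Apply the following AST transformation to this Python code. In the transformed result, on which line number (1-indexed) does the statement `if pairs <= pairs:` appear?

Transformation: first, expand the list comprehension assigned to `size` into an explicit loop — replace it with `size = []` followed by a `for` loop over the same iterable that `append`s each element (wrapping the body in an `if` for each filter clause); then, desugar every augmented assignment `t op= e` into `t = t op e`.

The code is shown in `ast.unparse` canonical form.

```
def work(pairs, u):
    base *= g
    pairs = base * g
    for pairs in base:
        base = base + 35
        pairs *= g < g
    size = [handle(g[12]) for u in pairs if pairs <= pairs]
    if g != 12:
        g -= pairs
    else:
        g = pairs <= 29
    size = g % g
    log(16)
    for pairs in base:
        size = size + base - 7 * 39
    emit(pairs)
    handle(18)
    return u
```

Transformed code:
def work(pairs, u):
    base = base * g
    pairs = base * g
    for pairs in base:
        base = base + 35
        pairs = pairs * (g < g)
    size = []
    for u in pairs:
        if pairs <= pairs:
            size.append(handle(g[12]))
    if g != 12:
        g = g - pairs
    else:
        g = pairs <= 29
    size = g % g
    log(16)
    for pairs in base:
        size = size + base - 7 * 39
    emit(pairs)
    handle(18)
    return u

9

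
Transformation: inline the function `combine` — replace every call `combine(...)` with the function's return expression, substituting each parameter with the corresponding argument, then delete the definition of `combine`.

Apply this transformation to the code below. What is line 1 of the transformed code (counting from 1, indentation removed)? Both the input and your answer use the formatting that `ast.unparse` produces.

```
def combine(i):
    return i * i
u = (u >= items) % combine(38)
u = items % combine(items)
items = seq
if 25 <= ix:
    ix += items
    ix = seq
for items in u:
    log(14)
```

Transformed code:
u = (u >= items) % (38 * 38)
u = items % (items * items)
items = seq
if 25 <= ix:
    ix += items
    ix = seq
for items in u:
    log(14)

u = (u >= items) % (38 * 38)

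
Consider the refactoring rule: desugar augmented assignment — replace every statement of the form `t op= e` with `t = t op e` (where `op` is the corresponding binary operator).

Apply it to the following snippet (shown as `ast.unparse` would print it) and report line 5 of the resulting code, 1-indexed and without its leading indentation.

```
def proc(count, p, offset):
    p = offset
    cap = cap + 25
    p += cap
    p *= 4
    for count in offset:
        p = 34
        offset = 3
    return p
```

Transformed code:
def proc(count, p, offset):
    p = offset
    cap = cap + 25
    p = p + cap
    p = p * 4
    for count in offset:
        p = 34
        offset = 3
    return p

p = p * 4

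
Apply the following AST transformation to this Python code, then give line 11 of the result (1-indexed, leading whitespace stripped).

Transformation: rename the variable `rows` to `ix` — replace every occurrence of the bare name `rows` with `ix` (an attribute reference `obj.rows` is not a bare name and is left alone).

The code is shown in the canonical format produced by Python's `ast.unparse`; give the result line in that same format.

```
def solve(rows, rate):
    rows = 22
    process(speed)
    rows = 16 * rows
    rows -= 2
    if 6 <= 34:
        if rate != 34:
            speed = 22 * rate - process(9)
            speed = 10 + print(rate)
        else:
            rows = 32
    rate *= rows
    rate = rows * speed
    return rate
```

ix = 32

Transformed code:
def solve(ix, rate):
    ix = 22
    process(speed)
    ix = 16 * ix
    ix -= 2
    if 6 <= 34:
        if rate != 34:
            speed = 22 * rate - process(9)
            speed = 10 + print(rate)
        else:
            ix = 32
    rate *= ix
    rate = ix * speed
    return rate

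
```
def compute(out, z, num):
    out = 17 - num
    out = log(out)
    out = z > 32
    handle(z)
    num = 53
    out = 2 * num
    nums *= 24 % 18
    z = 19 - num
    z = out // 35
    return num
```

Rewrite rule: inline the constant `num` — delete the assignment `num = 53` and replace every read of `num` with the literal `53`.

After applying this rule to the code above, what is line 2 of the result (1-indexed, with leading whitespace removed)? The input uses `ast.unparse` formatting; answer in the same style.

out = 17 - 53

Transformed code:
def compute(out, z, num):
    out = 17 - 53
    out = log(out)
    out = z > 32
    handle(z)
    out = 2 * 53
    nums *= 24 % 18
    z = 19 - 53
    z = out // 35
    return 53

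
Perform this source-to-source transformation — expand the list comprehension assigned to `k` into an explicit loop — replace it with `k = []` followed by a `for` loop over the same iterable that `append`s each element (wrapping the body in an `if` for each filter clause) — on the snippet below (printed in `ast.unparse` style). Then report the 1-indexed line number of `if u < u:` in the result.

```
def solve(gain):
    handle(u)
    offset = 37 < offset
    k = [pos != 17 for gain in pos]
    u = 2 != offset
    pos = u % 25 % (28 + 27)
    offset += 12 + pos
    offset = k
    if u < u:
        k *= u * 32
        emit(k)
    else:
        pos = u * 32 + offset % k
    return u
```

Transformed code:
def solve(gain):
    handle(u)
    offset = 37 < offset
    k = []
    for gain in pos:
        k.append(pos != 17)
    u = 2 != offset
    pos = u % 25 % (28 + 27)
    offset += 12 + pos
    offset = k
    if u < u:
        k *= u * 32
        emit(k)
    else:
        pos = u * 32 + offset % k
    return u

11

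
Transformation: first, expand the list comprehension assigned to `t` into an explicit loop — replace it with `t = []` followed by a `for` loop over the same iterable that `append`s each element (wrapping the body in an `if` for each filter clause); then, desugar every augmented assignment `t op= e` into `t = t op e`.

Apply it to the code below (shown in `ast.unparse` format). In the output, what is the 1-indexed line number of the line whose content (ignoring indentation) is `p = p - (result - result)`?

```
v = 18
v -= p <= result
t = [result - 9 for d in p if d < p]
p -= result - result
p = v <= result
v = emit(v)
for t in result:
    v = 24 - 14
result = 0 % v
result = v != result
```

7

Transformed code:
v = 18
v = v - (p <= result)
t = []
for d in p:
    if d < p:
        t.append(result - 9)
p = p - (result - result)
p = v <= result
v = emit(v)
for t in result:
    v = 24 - 14
result = 0 % v
result = v != result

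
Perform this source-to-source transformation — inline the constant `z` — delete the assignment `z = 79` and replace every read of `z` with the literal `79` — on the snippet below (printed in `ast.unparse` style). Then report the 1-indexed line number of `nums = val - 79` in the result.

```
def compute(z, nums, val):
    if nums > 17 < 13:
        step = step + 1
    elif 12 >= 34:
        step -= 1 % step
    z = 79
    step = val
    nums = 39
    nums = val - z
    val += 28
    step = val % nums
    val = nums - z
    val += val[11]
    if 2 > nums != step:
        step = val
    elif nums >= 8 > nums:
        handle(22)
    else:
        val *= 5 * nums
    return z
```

8

Transformed code:
def compute(z, nums, val):
    if nums > 17 < 13:
        step = step + 1
    elif 12 >= 34:
        step -= 1 % step
    step = val
    nums = 39
    nums = val - 79
    val += 28
    step = val % nums
    val = nums - 79
    val += val[11]
    if 2 > nums != step:
        step = val
    elif nums >= 8 > nums:
        handle(22)
    else:
        val *= 5 * nums
    return 79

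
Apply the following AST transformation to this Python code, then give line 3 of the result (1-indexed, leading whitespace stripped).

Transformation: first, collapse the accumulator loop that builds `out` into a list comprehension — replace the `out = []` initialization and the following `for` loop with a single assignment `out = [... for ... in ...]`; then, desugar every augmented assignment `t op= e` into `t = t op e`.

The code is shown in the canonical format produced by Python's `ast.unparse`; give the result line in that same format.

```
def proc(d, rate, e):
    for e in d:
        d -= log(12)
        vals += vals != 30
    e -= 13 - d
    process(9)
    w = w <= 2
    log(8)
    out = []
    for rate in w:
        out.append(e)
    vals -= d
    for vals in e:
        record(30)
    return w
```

Transformed code:
def proc(d, rate, e):
    for e in d:
        d = d - log(12)
        vals = vals + (vals != 30)
    e = e - (13 - d)
    process(9)
    w = w <= 2
    log(8)
    out = [e for rate in w]
    vals = vals - d
    for vals in e:
        record(30)
    return w

d = d - log(12)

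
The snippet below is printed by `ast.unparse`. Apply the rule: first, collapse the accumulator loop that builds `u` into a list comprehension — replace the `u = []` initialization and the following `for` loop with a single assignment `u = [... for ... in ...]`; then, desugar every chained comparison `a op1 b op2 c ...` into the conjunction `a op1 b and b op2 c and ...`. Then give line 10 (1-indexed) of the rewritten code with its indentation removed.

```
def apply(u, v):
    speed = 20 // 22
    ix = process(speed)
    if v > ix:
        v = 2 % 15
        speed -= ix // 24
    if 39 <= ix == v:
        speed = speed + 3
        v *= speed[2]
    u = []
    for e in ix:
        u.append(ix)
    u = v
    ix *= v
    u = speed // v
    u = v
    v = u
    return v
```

u = [ix for e in ix]

Transformed code:
def apply(u, v):
    speed = 20 // 22
    ix = process(speed)
    if v > ix:
        v = 2 % 15
        speed -= ix // 24
    if 39 <= ix and ix == v:
        speed = speed + 3
        v *= speed[2]
    u = [ix for e in ix]
    u = v
    ix *= v
    u = speed // v
    u = v
    v = u
    return v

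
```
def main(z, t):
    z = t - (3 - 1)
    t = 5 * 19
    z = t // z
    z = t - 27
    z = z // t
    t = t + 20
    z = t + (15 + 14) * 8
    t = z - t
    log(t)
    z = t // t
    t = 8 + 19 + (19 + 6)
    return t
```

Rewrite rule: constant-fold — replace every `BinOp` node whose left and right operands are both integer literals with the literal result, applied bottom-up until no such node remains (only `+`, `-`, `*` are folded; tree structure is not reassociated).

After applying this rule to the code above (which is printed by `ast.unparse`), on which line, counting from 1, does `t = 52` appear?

12

Transformed code:
def main(z, t):
    z = t - 2
    t = 95
    z = t // z
    z = t - 27
    z = z // t
    t = t + 20
    z = t + 232
    t = z - t
    log(t)
    z = t // t
    t = 52
    return t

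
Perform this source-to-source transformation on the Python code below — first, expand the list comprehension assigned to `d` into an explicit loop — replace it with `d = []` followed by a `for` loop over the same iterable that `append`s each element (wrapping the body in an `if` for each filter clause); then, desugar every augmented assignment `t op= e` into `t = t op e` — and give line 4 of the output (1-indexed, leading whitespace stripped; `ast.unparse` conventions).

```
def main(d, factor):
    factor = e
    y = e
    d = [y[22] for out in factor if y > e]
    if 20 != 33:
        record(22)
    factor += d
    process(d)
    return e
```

Transformed code:
def main(d, factor):
    factor = e
    y = e
    d = []
    for out in factor:
        if y > e:
            d.append(y[22])
    if 20 != 33:
        record(22)
    factor = factor + d
    process(d)
    return e

d = []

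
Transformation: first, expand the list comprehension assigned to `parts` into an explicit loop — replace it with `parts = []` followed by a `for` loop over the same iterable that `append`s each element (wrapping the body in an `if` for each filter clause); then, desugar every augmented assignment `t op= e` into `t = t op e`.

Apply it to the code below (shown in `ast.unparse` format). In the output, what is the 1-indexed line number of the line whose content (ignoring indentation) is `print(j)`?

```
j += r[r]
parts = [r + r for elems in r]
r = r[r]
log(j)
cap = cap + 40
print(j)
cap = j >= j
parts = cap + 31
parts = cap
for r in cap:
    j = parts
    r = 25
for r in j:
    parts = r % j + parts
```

8

Transformed code:
j = j + r[r]
parts = []
for elems in r:
    parts.append(r + r)
r = r[r]
log(j)
cap = cap + 40
print(j)
cap = j >= j
parts = cap + 31
parts = cap
for r in cap:
    j = parts
    r = 25
for r in j:
    parts = r % j + parts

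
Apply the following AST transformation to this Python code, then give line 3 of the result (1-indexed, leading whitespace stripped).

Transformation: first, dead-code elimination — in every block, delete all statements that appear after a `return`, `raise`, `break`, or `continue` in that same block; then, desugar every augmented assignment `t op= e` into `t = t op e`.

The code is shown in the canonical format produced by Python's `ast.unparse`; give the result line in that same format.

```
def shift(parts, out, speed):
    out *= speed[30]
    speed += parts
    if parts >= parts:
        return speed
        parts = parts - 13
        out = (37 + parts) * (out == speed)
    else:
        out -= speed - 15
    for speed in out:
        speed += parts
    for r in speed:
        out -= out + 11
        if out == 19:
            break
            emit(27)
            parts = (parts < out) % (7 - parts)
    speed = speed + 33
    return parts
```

speed = speed + parts

Transformed code:
def shift(parts, out, speed):
    out = out * speed[30]
    speed = speed + parts
    if parts >= parts:
        return speed
    else:
        out = out - (speed - 15)
    for speed in out:
        speed = speed + parts
    for r in speed:
        out = out - (out + 11)
        if out == 19:
            break
    speed = speed + 33
    return parts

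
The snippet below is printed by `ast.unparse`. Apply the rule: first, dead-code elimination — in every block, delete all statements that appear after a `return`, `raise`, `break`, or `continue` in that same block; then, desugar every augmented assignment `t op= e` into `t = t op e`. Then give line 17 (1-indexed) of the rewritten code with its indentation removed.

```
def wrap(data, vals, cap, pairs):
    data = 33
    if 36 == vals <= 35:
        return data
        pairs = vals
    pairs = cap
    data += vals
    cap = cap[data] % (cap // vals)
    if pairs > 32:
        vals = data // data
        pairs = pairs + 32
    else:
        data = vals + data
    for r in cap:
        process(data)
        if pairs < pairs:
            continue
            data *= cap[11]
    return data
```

return data

Transformed code:
def wrap(data, vals, cap, pairs):
    data = 33
    if 36 == vals <= 35:
        return data
    pairs = cap
    data = data + vals
    cap = cap[data] % (cap // vals)
    if pairs > 32:
        vals = data // data
        pairs = pairs + 32
    else:
        data = vals + data
    for r in cap:
        process(data)
        if pairs < pairs:
            continue
    return data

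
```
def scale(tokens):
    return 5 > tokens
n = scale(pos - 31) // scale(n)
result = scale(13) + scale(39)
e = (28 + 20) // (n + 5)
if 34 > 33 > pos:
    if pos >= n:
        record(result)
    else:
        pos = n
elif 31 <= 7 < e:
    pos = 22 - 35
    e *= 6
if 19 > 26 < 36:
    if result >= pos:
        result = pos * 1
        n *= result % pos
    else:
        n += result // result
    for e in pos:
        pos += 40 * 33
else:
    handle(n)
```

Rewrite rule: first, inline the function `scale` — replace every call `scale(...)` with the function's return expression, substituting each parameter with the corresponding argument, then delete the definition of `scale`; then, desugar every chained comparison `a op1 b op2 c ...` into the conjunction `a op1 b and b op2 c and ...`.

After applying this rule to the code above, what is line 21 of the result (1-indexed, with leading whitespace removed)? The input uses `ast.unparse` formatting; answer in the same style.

handle(n)

Transformed code:
n = (5 > pos - 31) // (5 > n)
result = (5 > 13) + (5 > 39)
e = (28 + 20) // (n + 5)
if 34 > 33 and 33 > pos:
    if pos >= n:
        record(result)
    else:
        pos = n
elif 31 <= 7 and 7 < e:
    pos = 22 - 35
    e *= 6
if 19 > 26 and 26 < 36:
    if result >= pos:
        result = pos * 1
        n *= result % pos
    else:
        n += result // result
    for e in pos:
        pos += 40 * 33
else:
    handle(n)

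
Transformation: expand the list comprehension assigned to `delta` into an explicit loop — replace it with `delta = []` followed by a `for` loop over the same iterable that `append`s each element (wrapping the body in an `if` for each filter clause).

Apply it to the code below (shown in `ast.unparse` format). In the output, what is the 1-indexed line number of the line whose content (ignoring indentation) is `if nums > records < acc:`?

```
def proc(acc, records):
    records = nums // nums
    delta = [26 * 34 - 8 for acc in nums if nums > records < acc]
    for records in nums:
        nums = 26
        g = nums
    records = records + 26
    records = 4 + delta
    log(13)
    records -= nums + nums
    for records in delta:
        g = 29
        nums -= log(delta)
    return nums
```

5

Transformed code:
def proc(acc, records):
    records = nums // nums
    delta = []
    for acc in nums:
        if nums > records < acc:
            delta.append(26 * 34 - 8)
    for records in nums:
        nums = 26
        g = nums
    records = records + 26
    records = 4 + delta
    log(13)
    records -= nums + nums
    for records in delta:
        g = 29
        nums -= log(delta)
    return nums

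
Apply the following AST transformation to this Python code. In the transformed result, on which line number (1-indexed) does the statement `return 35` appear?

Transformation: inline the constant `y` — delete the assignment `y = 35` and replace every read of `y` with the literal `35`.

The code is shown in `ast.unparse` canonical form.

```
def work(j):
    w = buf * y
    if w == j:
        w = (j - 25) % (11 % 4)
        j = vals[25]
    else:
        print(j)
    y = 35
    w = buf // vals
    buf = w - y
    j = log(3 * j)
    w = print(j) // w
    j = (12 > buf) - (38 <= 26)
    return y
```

Transformed code:
def work(j):
    w = buf * 35
    if w == j:
        w = (j - 25) % (11 % 4)
        j = vals[25]
    else:
        print(j)
    w = buf // vals
    buf = w - 35
    j = log(3 * j)
    w = print(j) // w
    j = (12 > buf) - (38 <= 26)
    return 35

13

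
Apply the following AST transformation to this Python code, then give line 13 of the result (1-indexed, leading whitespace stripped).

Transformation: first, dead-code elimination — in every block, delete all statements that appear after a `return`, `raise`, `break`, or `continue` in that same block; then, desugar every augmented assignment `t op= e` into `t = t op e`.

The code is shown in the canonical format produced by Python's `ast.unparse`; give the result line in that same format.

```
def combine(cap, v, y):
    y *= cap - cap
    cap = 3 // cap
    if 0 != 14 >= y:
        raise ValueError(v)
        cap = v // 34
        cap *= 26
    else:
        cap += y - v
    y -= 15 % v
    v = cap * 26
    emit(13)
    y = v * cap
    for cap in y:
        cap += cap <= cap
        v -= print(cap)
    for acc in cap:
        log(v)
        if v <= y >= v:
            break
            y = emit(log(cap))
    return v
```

cap = cap + (cap <= cap)

Transformed code:
def combine(cap, v, y):
    y = y * (cap - cap)
    cap = 3 // cap
    if 0 != 14 >= y:
        raise ValueError(v)
    else:
        cap = cap + (y - v)
    y = y - 15 % v
    v = cap * 26
    emit(13)
    y = v * cap
    for cap in y:
        cap = cap + (cap <= cap)
        v = v - print(cap)
    for acc in cap:
        log(v)
        if v <= y >= v:
            break
    return v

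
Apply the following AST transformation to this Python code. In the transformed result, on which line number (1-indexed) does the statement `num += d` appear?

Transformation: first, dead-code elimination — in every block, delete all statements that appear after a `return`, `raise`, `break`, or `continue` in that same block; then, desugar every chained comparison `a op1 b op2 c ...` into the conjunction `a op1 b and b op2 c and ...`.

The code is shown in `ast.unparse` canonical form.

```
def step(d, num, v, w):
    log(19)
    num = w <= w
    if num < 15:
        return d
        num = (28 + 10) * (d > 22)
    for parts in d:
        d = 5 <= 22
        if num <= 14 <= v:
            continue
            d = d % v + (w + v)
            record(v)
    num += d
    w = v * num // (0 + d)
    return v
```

10

Transformed code:
def step(d, num, v, w):
    log(19)
    num = w <= w
    if num < 15:
        return d
    for parts in d:
        d = 5 <= 22
        if num <= 14 and 14 <= v:
            continue
    num += d
    w = v * num // (0 + d)
    return v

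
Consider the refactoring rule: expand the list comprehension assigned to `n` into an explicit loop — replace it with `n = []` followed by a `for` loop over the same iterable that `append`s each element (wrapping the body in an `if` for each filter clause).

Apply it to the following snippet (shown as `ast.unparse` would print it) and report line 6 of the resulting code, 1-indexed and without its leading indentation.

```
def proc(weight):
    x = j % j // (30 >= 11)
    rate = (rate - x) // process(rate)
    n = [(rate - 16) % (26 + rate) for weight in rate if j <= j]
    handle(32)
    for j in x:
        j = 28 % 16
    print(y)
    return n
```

Transformed code:
def proc(weight):
    x = j % j // (30 >= 11)
    rate = (rate - x) // process(rate)
    n = []
    for weight in rate:
        if j <= j:
            n.append((rate - 16) % (26 + rate))
    handle(32)
    for j in x:
        j = 28 % 16
    print(y)
    return n

if j <= j:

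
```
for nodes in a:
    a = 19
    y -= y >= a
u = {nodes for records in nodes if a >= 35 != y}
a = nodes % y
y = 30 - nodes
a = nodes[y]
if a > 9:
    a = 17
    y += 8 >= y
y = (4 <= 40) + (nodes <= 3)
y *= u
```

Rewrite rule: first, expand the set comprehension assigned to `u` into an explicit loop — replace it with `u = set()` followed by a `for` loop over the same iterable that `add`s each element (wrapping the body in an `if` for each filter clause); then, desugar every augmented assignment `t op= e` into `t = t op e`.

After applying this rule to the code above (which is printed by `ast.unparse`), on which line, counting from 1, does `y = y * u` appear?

Transformed code:
for nodes in a:
    a = 19
    y = y - (y >= a)
u = set()
for records in nodes:
    if a >= 35 != y:
        u.add(nodes)
a = nodes % y
y = 30 - nodes
a = nodes[y]
if a > 9:
    a = 17
    y = y + (8 >= y)
y = (4 <= 40) + (nodes <= 3)
y = y * u

15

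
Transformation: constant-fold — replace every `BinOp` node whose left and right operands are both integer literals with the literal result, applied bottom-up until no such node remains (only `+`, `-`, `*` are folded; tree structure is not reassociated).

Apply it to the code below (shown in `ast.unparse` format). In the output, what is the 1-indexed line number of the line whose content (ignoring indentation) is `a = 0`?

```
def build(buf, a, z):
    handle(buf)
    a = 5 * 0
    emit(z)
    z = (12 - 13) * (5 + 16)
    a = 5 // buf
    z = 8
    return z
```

Transformed code:
def build(buf, a, z):
    handle(buf)
    a = 0
    emit(z)
    z = -21
    a = 5 // buf
    z = 8
    return z

3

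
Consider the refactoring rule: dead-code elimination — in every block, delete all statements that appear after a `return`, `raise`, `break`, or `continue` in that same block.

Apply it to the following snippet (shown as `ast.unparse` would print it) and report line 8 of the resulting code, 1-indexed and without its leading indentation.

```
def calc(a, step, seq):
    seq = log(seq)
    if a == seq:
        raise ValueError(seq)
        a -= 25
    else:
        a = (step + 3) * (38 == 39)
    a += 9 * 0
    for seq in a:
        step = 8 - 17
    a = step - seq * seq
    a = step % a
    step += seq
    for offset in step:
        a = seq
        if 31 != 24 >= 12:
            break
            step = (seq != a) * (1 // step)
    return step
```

Transformed code:
def calc(a, step, seq):
    seq = log(seq)
    if a == seq:
        raise ValueError(seq)
    else:
        a = (step + 3) * (38 == 39)
    a += 9 * 0
    for seq in a:
        step = 8 - 17
    a = step - seq * seq
    a = step % a
    step += seq
    for offset in step:
        a = seq
        if 31 != 24 >= 12:
            break
    return step

for seq in a:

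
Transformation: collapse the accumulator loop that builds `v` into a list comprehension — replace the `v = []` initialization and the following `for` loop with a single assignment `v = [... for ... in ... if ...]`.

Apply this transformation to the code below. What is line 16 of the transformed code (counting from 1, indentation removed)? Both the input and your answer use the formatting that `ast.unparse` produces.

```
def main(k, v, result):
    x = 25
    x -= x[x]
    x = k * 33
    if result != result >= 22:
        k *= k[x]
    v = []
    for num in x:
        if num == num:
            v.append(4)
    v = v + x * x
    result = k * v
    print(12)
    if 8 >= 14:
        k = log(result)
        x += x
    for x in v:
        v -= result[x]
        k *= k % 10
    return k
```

Transformed code:
def main(k, v, result):
    x = 25
    x -= x[x]
    x = k * 33
    if result != result >= 22:
        k *= k[x]
    v = [4 for num in x if num == num]
    v = v + x * x
    result = k * v
    print(12)
    if 8 >= 14:
        k = log(result)
        x += x
    for x in v:
        v -= result[x]
        k *= k % 10
    return k

k *= k % 10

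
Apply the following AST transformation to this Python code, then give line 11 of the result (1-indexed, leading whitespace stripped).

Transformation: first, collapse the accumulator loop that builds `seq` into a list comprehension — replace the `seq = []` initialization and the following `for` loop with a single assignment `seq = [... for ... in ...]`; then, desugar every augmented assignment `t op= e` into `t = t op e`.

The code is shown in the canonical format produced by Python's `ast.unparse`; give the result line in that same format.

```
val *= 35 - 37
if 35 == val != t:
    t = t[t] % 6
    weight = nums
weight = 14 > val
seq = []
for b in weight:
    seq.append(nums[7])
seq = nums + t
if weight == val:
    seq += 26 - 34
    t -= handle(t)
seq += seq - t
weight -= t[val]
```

Transformed code:
val = val * (35 - 37)
if 35 == val != t:
    t = t[t] % 6
    weight = nums
weight = 14 > val
seq = [nums[7] for b in weight]
seq = nums + t
if weight == val:
    seq = seq + (26 - 34)
    t = t - handle(t)
seq = seq + (seq - t)
weight = weight - t[val]

seq = seq + (seq - t)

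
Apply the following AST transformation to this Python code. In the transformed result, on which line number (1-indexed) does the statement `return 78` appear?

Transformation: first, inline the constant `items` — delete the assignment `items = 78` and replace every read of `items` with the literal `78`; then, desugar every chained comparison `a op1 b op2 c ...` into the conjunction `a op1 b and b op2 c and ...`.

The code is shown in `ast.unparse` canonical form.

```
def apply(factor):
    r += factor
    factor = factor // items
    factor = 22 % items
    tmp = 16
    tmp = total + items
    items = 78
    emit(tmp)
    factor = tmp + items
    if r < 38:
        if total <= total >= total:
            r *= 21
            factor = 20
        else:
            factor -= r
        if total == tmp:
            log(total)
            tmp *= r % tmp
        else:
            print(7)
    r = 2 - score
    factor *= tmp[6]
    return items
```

Transformed code:
def apply(factor):
    r += factor
    factor = factor // 78
    factor = 22 % 78
    tmp = 16
    tmp = total + 78
    emit(tmp)
    factor = tmp + 78
    if r < 38:
        if total <= total and total >= total:
            r *= 21
            factor = 20
        else:
            factor -= r
        if total == tmp:
            log(total)
            tmp *= r % tmp
        else:
            print(7)
    r = 2 - score
    factor *= tmp[6]
    return 78

22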